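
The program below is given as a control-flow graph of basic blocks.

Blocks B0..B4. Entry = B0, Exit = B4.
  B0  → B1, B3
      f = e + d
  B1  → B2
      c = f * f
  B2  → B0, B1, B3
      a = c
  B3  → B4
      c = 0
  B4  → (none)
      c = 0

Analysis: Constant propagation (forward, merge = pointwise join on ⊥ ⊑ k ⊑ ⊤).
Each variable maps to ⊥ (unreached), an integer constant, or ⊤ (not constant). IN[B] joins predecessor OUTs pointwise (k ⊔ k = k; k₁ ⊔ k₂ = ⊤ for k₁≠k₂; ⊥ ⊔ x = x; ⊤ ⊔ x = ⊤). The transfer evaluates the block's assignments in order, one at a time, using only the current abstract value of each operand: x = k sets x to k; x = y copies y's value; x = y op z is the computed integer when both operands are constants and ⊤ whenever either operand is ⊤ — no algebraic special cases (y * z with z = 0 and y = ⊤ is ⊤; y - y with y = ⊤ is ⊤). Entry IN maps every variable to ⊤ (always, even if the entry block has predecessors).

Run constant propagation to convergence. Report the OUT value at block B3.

Answer: {a: ⊤, b: ⊤, c: 0, d: ⊤, e: ⊤, f: ⊤}

Working:
Per-block solution:
  B0: | IN=(all ⊤) | OUT=(all ⊤)
  B1: | IN=(all ⊤) | OUT=(all ⊤)
  B2: | IN=(all ⊤) | OUT=(all ⊤)
  B3: | IN=(all ⊤) | OUT={c:0; rest ⊤}
  B4: | IN={c:0; rest ⊤} | OUT={c:0; rest ⊤}

Merge at B3: IN[B3] = OUT[B0] ⊔ OUT[B2] = {a: ⊤, b: ⊤, c: ⊤, d: ⊤, e: ⊤, f: ⊤}
Applying B3's transfer function to that IN value gives OUT[B3] (row B3 above).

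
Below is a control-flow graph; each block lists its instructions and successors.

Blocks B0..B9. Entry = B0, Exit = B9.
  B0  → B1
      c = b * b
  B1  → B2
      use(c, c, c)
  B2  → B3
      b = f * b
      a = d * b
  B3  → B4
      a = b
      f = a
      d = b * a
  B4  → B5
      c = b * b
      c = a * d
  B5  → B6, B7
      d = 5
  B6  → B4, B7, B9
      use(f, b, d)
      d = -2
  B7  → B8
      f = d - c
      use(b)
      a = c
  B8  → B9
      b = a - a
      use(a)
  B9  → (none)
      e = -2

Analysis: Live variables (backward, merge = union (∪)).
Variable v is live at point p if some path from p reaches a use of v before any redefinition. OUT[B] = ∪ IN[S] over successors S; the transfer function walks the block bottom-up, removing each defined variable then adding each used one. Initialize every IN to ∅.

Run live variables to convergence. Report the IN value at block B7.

Converged values:
  B0:  IN={b, d, f}  OUT={b, c, d, f}
  B1:  IN={b, c, d, f}  OUT={b, d, f}
  B2:  IN={b, d, f}  OUT={b}
  B3:  IN={b}  OUT={a, b, d, f}
  B4:  IN={a, b, d, f}  OUT={a, b, c, f}
  B5:  IN={a, b, c, f}  OUT={a, b, c, d, f}
  B6:  IN={a, b, c, d, f}  OUT={a, b, c, d, f}
  B7:  IN={b, c, d}  OUT={a}
  B8:  IN={a}  OUT={}
  B9:  IN={}  OUT={}

Merge at B7: OUT[B7] = IN[B8] = {a}
Applying B7's transfer function to that OUT value gives IN[B7] (row B7 above).

Answer: {b, c, d}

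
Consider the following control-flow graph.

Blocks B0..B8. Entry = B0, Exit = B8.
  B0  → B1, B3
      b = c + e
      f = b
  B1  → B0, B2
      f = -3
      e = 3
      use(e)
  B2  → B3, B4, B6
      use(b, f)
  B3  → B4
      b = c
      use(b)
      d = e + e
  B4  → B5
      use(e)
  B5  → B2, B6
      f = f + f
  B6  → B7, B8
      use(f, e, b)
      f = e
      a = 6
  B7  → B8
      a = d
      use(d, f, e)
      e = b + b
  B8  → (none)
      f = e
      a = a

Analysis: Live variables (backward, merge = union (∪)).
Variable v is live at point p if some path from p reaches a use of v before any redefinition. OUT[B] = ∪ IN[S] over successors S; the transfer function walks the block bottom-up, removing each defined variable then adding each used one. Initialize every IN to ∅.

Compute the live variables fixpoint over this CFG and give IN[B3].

Answer: {c, e, f}

Working:
Fixpoint table:
  B0:   IN={c, d, e}   OUT={b, c, d, e, f}
  B1:   IN={b, c, d}   OUT={b, c, d, e, f}
  B2:   IN={b, c, d, e, f}   OUT={b, c, d, e, f}
  B3:   IN={c, e, f}   OUT={b, c, d, e, f}
  B4:   IN={b, c, d, e, f}   OUT={b, c, d, e, f}
  B5:   IN={b, c, d, e, f}   OUT={b, c, d, e, f}
  B6:   IN={b, d, e, f}   OUT={a, b, d, e, f}
  B7:   IN={b, d, e, f}   OUT={a, e}
  B8:   IN={a, e}   OUT={}

Merge at B3: OUT[B3] = IN[B4] = {b, c, d, e, f}
Applying B3's transfer function to that OUT value gives IN[B3] (row B3 above).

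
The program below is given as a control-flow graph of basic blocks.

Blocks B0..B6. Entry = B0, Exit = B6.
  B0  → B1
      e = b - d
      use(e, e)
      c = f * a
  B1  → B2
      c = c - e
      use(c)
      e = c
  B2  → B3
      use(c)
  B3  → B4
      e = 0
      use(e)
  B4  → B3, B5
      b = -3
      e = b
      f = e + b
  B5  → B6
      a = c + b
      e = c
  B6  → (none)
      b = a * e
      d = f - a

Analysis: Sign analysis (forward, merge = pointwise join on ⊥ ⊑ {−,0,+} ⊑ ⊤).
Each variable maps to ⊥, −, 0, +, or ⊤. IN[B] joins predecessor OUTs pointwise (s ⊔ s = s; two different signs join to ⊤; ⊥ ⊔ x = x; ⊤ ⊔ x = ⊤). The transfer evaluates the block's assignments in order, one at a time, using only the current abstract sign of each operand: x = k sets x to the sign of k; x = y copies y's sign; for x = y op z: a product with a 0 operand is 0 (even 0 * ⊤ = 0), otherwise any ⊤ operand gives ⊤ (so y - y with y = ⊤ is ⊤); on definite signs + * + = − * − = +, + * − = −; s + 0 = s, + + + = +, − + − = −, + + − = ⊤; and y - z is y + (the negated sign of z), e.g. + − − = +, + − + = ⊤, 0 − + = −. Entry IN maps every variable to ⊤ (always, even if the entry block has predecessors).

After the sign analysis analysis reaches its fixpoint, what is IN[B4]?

Answer: {a: ⊤, b: ⊤, c: ⊤, d: ⊤, e: 0, f: ⊤}

Trace:
Converged values:
  B0:   IN=(all ⊤)   OUT=(all ⊤)
  B1:   IN=(all ⊤)   OUT=(all ⊤)
  B2:   IN=(all ⊤)   OUT=(all ⊤)
  B3:   IN=(all ⊤)   OUT={e:0; rest ⊤}
  B4:   IN={e:0; rest ⊤}   OUT={b:-, e:-, f:-; rest ⊤}
  B5:   IN={b:-, e:-, f:-; rest ⊤}   OUT={b:-, f:-; rest ⊤}
  B6:   IN={b:-, f:-; rest ⊤}   OUT={f:-; rest ⊤}

Merge at B4: IN[B4] = OUT[B3] = {a: ⊤, b: ⊤, c: ⊤, d: ⊤, e: 0, f: ⊤}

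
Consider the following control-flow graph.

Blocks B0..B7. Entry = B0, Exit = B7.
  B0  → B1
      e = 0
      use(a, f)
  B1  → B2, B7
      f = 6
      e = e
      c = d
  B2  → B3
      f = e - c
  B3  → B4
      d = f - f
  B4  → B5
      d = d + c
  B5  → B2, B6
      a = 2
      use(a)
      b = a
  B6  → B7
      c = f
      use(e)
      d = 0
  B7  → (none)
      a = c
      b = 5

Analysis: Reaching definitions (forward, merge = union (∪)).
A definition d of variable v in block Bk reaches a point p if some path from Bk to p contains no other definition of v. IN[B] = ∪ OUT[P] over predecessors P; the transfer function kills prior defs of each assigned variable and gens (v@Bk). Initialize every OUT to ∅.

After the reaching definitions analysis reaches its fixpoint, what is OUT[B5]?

Converged values:
  B0:  IN={}  OUT={e@B0}
  B1:  IN={e@B0}  OUT={c@B1, e@B1, f@B1}
  B2:  IN={a@B5, b@B5, c@B1, d@B4, e@B1, f@B1, f@B2}  OUT={a@B5, b@B5, c@B1, d@B4, e@B1, f@B2}
  B3:  IN={a@B5, b@B5, c@B1, d@B4, e@B1, f@B2}  OUT={a@B5, b@B5, c@B1, d@B3, e@B1, f@B2}
  B4:  IN={a@B5, b@B5, c@B1, d@B3, e@B1, f@B2}  OUT={a@B5, b@B5, c@B1, d@B4, e@B1, f@B2}
  B5:  IN={a@B5, b@B5, c@B1, d@B4, e@B1, f@B2}  OUT={a@B5, b@B5, c@B1, d@B4, e@B1, f@B2}
  B6:  IN={a@B5, b@B5, c@B1, d@B4, e@B1, f@B2}  OUT={a@B5, b@B5, c@B6, d@B6, e@B1, f@B2}
  B7:  IN={a@B5, b@B5, c@B1, c@B6, d@B6, e@B1, f@B1, f@B2}  OUT={a@B7, b@B7, c@B1, c@B6, d@B6, e@B1, f@B1, f@B2}

Merge at B5: IN[B5] = OUT[B4] = {a@B5, b@B5, c@B1, d@B4, e@B1, f@B2}
Applying B5's transfer function to that IN value gives OUT[B5] (row B5 above).

Answer: {a@B5, b@B5, c@B1, d@B4, e@B1, f@B2}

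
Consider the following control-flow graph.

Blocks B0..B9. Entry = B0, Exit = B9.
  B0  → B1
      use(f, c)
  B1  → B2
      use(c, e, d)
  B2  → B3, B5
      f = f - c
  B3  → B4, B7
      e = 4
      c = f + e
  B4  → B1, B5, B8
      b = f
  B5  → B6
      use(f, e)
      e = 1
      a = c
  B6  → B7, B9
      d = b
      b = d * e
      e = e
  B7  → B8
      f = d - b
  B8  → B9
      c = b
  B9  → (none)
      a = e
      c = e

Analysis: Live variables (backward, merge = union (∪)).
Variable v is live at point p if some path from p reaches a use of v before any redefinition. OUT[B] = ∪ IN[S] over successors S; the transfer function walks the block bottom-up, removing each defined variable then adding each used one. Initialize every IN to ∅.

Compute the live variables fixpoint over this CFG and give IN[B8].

Fixpoint table:
  B0:   IN={b, c, d, e, f}   OUT={b, c, d, e, f}
  B1:   IN={b, c, d, e, f}   OUT={b, c, d, e, f}
  B2:   IN={b, c, d, e, f}   OUT={b, c, d, e, f}
  B3:   IN={b, d, f}   OUT={b, c, d, e, f}
  B4:   IN={c, d, e, f}   OUT={b, c, d, e, f}
  B5:   IN={b, c, e, f}   OUT={b, e}
  B6:   IN={b, e}   OUT={b, d, e}
  B7:   IN={b, d, e}   OUT={b, e}
  B8:   IN={b, e}   OUT={e}
  B9:   IN={e}   OUT={}

Merge at B8: OUT[B8] = IN[B9] = {e}
Applying B8's transfer function to that OUT value gives IN[B8] (row B8 above).

Answer: {b, e}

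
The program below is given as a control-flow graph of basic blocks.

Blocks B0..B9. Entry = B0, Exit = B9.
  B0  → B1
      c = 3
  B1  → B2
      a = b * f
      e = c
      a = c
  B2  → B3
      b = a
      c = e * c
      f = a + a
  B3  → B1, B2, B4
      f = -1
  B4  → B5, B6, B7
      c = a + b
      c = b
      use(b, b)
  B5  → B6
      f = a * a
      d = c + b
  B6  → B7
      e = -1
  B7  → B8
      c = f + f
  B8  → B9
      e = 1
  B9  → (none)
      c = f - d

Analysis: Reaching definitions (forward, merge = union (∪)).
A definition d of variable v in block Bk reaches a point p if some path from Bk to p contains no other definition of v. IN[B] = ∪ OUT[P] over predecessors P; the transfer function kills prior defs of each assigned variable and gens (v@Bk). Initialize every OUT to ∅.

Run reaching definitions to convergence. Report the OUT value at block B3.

Fixpoint table:
  B0:  IN={}  OUT={c@B0}
  B1:  IN={a@B1, b@B2, c@B0, c@B2, e@B1, f@B3}  OUT={a@B1, b@B2, c@B0, c@B2, e@B1, f@B3}
  B2:  IN={a@B1, b@B2, c@B0, c@B2, e@B1, f@B3}  OUT={a@B1, b@B2, c@B2, e@B1, f@B2}
  B3:  IN={a@B1, b@B2, c@B2, e@B1, f@B2}  OUT={a@B1, b@B2, c@B2, e@B1, f@B3}
  B4:  IN={a@B1, b@B2, c@B2, e@B1, f@B3}  OUT={a@B1, b@B2, c@B4, e@B1, f@B3}
  B5:  IN={a@B1, b@B2, c@B4, e@B1, f@B3}  OUT={a@B1, b@B2, c@B4, d@B5, e@B1, f@B5}
  B6:  IN={a@B1, b@B2, c@B4, d@B5, e@B1, f@B3, f@B5}  OUT={a@B1, b@B2, c@B4, d@B5, e@B6, f@B3, f@B5}
  B7:  IN={a@B1, b@B2, c@B4, d@B5, e@B1, e@B6, f@B3, f@B5}  OUT={a@B1, b@B2, c@B7, d@B5, e@B1, e@B6, f@B3, f@B5}
  B8:  IN={a@B1, b@B2, c@B7, d@B5, e@B1, e@B6, f@B3, f@B5}  OUT={a@B1, b@B2, c@B7, d@B5, e@B8, f@B3, f@B5}
  B9:  IN={a@B1, b@B2, c@B7, d@B5, e@B8, f@B3, f@B5}  OUT={a@B1, b@B2, c@B9, d@B5, e@B8, f@B3, f@B5}

Merge at B3: IN[B3] = OUT[B2] = {a@B1, b@B2, c@B2, e@B1, f@B2}
Applying B3's transfer function to that IN value gives OUT[B3] (row B3 above).

Answer: {a@B1, b@B2, c@B2, e@B1, f@B3}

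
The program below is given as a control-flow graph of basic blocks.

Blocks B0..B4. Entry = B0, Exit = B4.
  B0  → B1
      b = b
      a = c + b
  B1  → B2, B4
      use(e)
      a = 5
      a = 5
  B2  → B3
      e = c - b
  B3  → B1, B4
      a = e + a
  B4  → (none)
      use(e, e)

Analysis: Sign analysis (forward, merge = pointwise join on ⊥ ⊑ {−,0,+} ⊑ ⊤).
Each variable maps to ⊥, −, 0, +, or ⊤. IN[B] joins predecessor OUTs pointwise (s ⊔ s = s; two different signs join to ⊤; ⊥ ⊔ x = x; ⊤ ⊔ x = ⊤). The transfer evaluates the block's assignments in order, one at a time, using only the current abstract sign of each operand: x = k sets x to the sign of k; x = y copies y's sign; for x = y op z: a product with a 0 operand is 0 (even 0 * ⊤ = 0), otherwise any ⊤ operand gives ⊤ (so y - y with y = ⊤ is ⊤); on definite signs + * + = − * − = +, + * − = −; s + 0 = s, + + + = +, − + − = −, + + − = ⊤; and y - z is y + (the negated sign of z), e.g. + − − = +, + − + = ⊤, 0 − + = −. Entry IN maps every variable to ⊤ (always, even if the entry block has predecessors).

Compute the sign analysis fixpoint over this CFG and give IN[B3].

Answer: {a: +, b: ⊤, c: ⊤, d: ⊤, e: ⊤, f: ⊤}

Derivation:
Converged values:
  B0: | IN=(all ⊤) | OUT=(all ⊤)
  B1: | IN=(all ⊤) | OUT={a:+; rest ⊤}
  B2: | IN={a:+; rest ⊤} | OUT={a:+; rest ⊤}
  B3: | IN={a:+; rest ⊤} | OUT=(all ⊤)
  B4: | IN=(all ⊤) | OUT=(all ⊤)

Merge at B3: IN[B3] = OUT[B2] = {a: +, b: ⊤, c: ⊤, d: ⊤, e: ⊤, f: ⊤}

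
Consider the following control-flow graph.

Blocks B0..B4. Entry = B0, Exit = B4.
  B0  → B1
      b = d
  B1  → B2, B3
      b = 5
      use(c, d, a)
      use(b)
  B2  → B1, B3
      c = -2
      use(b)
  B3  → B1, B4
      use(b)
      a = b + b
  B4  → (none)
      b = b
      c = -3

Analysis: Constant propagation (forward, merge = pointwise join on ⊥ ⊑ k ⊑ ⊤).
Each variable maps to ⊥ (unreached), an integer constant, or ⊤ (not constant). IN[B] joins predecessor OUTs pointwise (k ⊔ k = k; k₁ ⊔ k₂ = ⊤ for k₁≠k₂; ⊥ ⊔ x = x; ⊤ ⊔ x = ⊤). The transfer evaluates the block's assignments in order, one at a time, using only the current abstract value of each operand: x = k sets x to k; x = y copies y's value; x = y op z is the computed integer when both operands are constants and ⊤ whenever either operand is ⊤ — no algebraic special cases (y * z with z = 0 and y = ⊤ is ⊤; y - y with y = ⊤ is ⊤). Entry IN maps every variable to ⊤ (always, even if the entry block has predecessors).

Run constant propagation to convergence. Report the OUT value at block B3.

Answer: {a: 10, b: 5, c: ⊤, d: ⊤, e: ⊤, f: ⊤}

Working:
Converged values:
  B0: | IN=(all ⊤) | OUT=(all ⊤)
  B1: | IN=(all ⊤) | OUT={b:5; rest ⊤}
  B2: | IN={b:5; rest ⊤} | OUT={b:5, c:-2; rest ⊤}
  B3: | IN={b:5; rest ⊤} | OUT={a:10, b:5; rest ⊤}
  B4: | IN={a:10, b:5; rest ⊤} | OUT={a:10, b:5, c:-3; rest ⊤}

Merge at B3: IN[B3] = OUT[B1] ⊔ OUT[B2] = {a: ⊤, b: 5, c: ⊤, d: ⊤, e: ⊤, f: ⊤}
Applying B3's transfer function to that IN value gives OUT[B3] (row B3 above).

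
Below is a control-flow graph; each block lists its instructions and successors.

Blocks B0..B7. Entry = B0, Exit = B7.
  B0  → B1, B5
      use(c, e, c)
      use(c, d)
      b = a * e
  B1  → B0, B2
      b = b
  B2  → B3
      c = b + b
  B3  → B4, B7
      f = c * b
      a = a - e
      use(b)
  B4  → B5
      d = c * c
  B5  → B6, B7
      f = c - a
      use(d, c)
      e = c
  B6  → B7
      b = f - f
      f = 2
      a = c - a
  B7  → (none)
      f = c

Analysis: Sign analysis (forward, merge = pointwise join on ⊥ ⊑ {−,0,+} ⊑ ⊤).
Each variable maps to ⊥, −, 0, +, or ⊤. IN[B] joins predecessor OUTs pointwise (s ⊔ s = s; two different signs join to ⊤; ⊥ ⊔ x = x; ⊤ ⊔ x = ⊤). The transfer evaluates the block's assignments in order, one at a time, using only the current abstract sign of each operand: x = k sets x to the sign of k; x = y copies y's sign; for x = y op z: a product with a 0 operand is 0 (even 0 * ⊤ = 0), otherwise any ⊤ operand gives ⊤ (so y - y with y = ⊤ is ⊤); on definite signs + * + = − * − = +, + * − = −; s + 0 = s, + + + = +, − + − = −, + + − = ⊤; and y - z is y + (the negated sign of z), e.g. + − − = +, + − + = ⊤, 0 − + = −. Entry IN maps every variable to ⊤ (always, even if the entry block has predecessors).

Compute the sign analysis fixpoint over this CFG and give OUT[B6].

Answer: {a: ⊤, b: ⊤, c: ⊤, d: ⊤, e: ⊤, f: +}

Derivation:
Per-block solution:
  B0:   IN=(all ⊤)   OUT=(all ⊤)
  B1:   IN=(all ⊤)   OUT=(all ⊤)
  B2:   IN=(all ⊤)   OUT=(all ⊤)
  B3:   IN=(all ⊤)   OUT=(all ⊤)
  B4:   IN=(all ⊤)   OUT=(all ⊤)
  B5:   IN=(all ⊤)   OUT=(all ⊤)
  B6:   IN=(all ⊤)   OUT={f:+; rest ⊤}
  B7:   IN=(all ⊤)   OUT=(all ⊤)

Merge at B6: IN[B6] = OUT[B5] = {a: ⊤, b: ⊤, c: ⊤, d: ⊤, e: ⊤, f: ⊤}
Applying B6's transfer function to that IN value gives OUT[B6] (row B6 above).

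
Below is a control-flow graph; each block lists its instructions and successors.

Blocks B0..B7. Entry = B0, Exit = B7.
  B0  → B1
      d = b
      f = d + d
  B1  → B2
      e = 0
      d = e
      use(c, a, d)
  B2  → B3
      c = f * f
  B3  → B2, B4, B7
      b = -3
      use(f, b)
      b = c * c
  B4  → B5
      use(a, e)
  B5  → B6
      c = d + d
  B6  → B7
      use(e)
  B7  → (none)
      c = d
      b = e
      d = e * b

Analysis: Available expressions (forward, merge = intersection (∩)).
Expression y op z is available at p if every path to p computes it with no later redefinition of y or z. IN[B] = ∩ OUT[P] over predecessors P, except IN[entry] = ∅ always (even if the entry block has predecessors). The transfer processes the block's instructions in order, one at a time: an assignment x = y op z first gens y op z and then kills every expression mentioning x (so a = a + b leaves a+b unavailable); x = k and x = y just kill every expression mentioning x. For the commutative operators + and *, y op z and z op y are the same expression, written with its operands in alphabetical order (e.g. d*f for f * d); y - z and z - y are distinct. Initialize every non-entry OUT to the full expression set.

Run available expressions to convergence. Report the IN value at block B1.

Answer: {d+d}

Trace:
Fixpoint table:
  B0:  IN={}  OUT={d+d}
  B1:  IN={d+d}  OUT={}
  B2:  IN={}  OUT={f*f}
  B3:  IN={f*f}  OUT={c*c, f*f}
  B4:  IN={c*c, f*f}  OUT={c*c, f*f}
  B5:  IN={c*c, f*f}  OUT={d+d, f*f}
  B6:  IN={d+d, f*f}  OUT={d+d, f*f}
  B7:  IN={f*f}  OUT={b*e, f*f}

Merge at B1: IN[B1] = OUT[B0] = {d+d}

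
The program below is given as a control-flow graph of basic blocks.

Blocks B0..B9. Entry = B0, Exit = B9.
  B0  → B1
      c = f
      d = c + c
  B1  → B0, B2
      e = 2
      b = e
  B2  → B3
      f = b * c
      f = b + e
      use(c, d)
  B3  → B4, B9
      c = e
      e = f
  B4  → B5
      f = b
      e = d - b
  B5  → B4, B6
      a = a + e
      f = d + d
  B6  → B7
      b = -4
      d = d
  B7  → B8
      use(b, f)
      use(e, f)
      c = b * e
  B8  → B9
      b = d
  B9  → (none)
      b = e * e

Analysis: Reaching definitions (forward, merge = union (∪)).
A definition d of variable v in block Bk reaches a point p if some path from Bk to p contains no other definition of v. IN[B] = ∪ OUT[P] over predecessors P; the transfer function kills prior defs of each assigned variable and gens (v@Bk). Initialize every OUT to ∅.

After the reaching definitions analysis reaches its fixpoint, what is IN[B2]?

Per-block solution:
  B0: | IN={b@B1, c@B0, d@B0, e@B1} | OUT={b@B1, c@B0, d@B0, e@B1}
  B1: | IN={b@B1, c@B0, d@B0, e@B1} | OUT={b@B1, c@B0, d@B0, e@B1}
  B2: | IN={b@B1, c@B0, d@B0, e@B1} | OUT={b@B1, c@B0, d@B0, e@B1, f@B2}
  B3: | IN={b@B1, c@B0, d@B0, e@B1, f@B2} | OUT={b@B1, c@B3, d@B0, e@B3, f@B2}
  B4: | IN={a@B5, b@B1, c@B3, d@B0, e@B3, e@B4, f@B2, f@B5} | OUT={a@B5, b@B1, c@B3, d@B0, e@B4, f@B4}
  B5: | IN={a@B5, b@B1, c@B3, d@B0, e@B4, f@B4} | OUT={a@B5, b@B1, c@B3, d@B0, e@B4, f@B5}
  B6: | IN={a@B5, b@B1, c@B3, d@B0, e@B4, f@B5} | OUT={a@B5, b@B6, c@B3, d@B6, e@B4, f@B5}
  B7: | IN={a@B5, b@B6, c@B3, d@B6, e@B4, f@B5} | OUT={a@B5, b@B6, c@B7, d@B6, e@B4, f@B5}
  B8: | IN={a@B5, b@B6, c@B7, d@B6, e@B4, f@B5} | OUT={a@B5, b@B8, c@B7, d@B6, e@B4, f@B5}
  B9: | IN={a@B5, b@B1, b@B8, c@B3, c@B7, d@B0, d@B6, e@B3, e@B4, f@B2, f@B5} | OUT={a@B5, b@B9, c@B3, c@B7, d@B0, d@B6, e@B3, e@B4, f@B2, f@B5}

Merge at B2: IN[B2] = OUT[B1] = {b@B1, c@B0, d@B0, e@B1}

Answer: {b@B1, c@B0, d@B0, e@B1}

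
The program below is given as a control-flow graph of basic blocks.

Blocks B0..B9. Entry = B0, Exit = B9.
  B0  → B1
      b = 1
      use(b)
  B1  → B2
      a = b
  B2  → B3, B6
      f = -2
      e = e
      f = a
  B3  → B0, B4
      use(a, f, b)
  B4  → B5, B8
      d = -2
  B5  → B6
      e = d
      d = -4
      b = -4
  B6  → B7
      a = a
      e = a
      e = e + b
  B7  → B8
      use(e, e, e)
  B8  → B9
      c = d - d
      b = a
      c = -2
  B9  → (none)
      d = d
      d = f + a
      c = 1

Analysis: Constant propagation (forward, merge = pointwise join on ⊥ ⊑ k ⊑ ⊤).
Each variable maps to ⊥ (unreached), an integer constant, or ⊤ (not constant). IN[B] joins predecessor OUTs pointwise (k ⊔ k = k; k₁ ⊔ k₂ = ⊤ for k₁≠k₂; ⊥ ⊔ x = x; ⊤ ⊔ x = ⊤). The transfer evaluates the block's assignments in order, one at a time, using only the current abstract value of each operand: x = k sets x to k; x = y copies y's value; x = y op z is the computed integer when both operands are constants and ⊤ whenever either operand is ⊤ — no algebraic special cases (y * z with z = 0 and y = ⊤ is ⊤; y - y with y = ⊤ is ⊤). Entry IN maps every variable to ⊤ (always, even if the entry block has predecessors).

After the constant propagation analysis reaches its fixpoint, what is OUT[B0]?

Answer: {a: ⊤, b: 1, c: ⊤, d: ⊤, e: ⊤, f: ⊤}

Trace:
Per-block solution:
  B0:   IN=(all ⊤)   OUT={b:1; rest ⊤}
  B1:   IN={b:1; rest ⊤}   OUT={a:1, b:1; rest ⊤}
  B2:   IN={a:1, b:1; rest ⊤}   OUT={a:1, b:1, f:1; rest ⊤}
  B3:   IN={a:1, b:1, f:1; rest ⊤}   OUT={a:1, b:1, f:1; rest ⊤}
  B4:   IN={a:1, b:1, f:1; rest ⊤}   OUT={a:1, b:1, d:-2, f:1; rest ⊤}
  B5:   IN={a:1, b:1, d:-2, f:1; rest ⊤}   OUT={a:1, b:-4, d:-4, e:-2, f:1; rest ⊤}
  B6:   IN={a:1, f:1; rest ⊤}   OUT={a:1, f:1; rest ⊤}
  B7:   IN={a:1, f:1; rest ⊤}   OUT={a:1, f:1; rest ⊤}
  B8:   IN={a:1, f:1; rest ⊤}   OUT={a:1, b:1, c:-2, f:1; rest ⊤}
  B9:   IN={a:1, b:1, c:-2, f:1; rest ⊤}   OUT={a:1, b:1, c:1, d:2, f:1; rest ⊤}

Merge at B0 (entry node, so the boundary value (all ⊤) is joined with the incoming edge(s)): IN[B0] = (all ⊤) ⊔ OUT[B3] = {a: ⊤, b: ⊤, c: ⊤, d: ⊤, e: ⊤, f: ⊤}
Applying B0's transfer function to that IN value gives OUT[B0] (row B0 above).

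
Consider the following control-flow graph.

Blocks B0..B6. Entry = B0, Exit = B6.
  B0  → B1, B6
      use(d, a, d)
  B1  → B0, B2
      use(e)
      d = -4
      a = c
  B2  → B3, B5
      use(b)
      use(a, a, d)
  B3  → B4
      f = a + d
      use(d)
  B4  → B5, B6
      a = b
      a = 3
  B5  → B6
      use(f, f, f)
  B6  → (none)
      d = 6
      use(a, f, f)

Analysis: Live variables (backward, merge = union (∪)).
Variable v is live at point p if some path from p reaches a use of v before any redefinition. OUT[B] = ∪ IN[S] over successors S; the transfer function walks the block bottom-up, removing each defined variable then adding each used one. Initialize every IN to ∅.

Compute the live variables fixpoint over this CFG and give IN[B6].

Converged values:
  B0: | IN={a, b, c, d, e, f} | OUT={a, b, c, e, f}
  B1: | IN={b, c, e, f} | OUT={a, b, c, d, e, f}
  B2: | IN={a, b, d, f} | OUT={a, b, d, f}
  B3: | IN={a, b, d} | OUT={b, f}
  B4: | IN={b, f} | OUT={a, f}
  B5: | IN={a, f} | OUT={a, f}
  B6: | IN={a, f} | OUT={}

B6 is the boundary node: OUT[B6] = {}
Applying B6's transfer function to that OUT value gives IN[B6] (row B6 above).

Answer: {a, f}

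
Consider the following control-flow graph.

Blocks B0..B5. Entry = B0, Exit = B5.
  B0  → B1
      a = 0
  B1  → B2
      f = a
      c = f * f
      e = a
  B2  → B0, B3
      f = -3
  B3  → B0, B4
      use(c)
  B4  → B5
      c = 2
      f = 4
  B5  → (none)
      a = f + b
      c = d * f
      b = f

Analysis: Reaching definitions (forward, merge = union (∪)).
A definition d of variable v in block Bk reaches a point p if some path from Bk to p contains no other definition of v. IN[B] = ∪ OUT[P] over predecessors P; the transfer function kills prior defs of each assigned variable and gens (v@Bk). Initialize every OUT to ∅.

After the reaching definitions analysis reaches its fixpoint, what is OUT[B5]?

Answer: {a@B5, b@B5, c@B5, e@B1, f@B4}

Working:
Fixpoint table:
  B0:  IN={a@B0, c@B1, e@B1, f@B2}  OUT={a@B0, c@B1, e@B1, f@B2}
  B1:  IN={a@B0, c@B1, e@B1, f@B2}  OUT={a@B0, c@B1, e@B1, f@B1}
  B2:  IN={a@B0, c@B1, e@B1, f@B1}  OUT={a@B0, c@B1, e@B1, f@B2}
  B3:  IN={a@B0, c@B1, e@B1, f@B2}  OUT={a@B0, c@B1, e@B1, f@B2}
  B4:  IN={a@B0, c@B1, e@B1, f@B2}  OUT={a@B0, c@B4, e@B1, f@B4}
  B5:  IN={a@B0, c@B4, e@B1, f@B4}  OUT={a@B5, b@B5, c@B5, e@B1, f@B4}

Merge at B5: IN[B5] = OUT[B4] = {a@B0, c@B4, e@B1, f@B4}
Applying B5's transfer function to that IN value gives OUT[B5] (row B5 above).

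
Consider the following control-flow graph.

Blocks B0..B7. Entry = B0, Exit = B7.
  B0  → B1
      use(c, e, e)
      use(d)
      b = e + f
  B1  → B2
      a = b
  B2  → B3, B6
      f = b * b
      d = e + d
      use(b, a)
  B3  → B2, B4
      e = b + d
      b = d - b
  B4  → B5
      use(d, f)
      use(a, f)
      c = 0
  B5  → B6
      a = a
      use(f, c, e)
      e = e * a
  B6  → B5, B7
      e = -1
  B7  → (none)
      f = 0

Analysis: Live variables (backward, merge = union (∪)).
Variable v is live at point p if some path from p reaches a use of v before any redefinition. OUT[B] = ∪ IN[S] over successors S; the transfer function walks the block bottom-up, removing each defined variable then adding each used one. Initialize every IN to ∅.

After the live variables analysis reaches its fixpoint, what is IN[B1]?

Answer: {b, c, d, e}

Derivation:
Converged values:
  B0:  IN={c, d, e, f}  OUT={b, c, d, e}
  B1:  IN={b, c, d, e}  OUT={a, b, c, d, e}
  B2:  IN={a, b, c, d, e}  OUT={a, b, c, d, f}
  B3:  IN={a, b, c, d, f}  OUT={a, b, c, d, e, f}
  B4:  IN={a, d, e, f}  OUT={a, c, e, f}
  B5:  IN={a, c, e, f}  OUT={a, c, f}
  B6:  IN={a, c, f}  OUT={a, c, e, f}
  B7:  IN={}  OUT={}

Merge at B1: OUT[B1] = IN[B2] = {a, b, c, d, e}
Applying B1's transfer function to that OUT value gives IN[B1] (row B1 above).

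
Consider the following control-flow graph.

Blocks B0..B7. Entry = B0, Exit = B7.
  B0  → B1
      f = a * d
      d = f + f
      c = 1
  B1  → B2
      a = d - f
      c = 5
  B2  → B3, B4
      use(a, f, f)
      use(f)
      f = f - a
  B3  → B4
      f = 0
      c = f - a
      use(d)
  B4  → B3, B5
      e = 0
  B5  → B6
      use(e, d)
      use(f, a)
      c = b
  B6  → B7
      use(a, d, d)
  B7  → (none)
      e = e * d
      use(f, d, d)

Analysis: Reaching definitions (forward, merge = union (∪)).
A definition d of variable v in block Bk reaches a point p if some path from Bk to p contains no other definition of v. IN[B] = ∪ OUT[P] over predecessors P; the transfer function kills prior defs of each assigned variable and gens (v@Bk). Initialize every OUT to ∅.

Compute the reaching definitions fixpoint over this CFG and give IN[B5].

Converged values:
  B0:   IN={}   OUT={c@B0, d@B0, f@B0}
  B1:   IN={c@B0, d@B0, f@B0}   OUT={a@B1, c@B1, d@B0, f@B0}
  B2:   IN={a@B1, c@B1, d@B0, f@B0}   OUT={a@B1, c@B1, d@B0, f@B2}
  B3:   IN={a@B1, c@B1, c@B3, d@B0, e@B4, f@B2, f@B3}   OUT={a@B1, c@B3, d@B0, e@B4, f@B3}
  B4:   IN={a@B1, c@B1, c@B3, d@B0, e@B4, f@B2, f@B3}   OUT={a@B1, c@B1, c@B3, d@B0, e@B4, f@B2, f@B3}
  B5:   IN={a@B1, c@B1, c@B3, d@B0, e@B4, f@B2, f@B3}   OUT={a@B1, c@B5, d@B0, e@B4, f@B2, f@B3}
  B6:   IN={a@B1, c@B5, d@B0, e@B4, f@B2, f@B3}   OUT={a@B1, c@B5, d@B0, e@B4, f@B2, f@B3}
  B7:   IN={a@B1, c@B5, d@B0, e@B4, f@B2, f@B3}   OUT={a@B1, c@B5, d@B0, e@B7, f@B2, f@B3}

Merge at B5: IN[B5] = OUT[B4] = {a@B1, c@B1, c@B3, d@B0, e@B4, f@B2, f@B3}

Answer: {a@B1, c@B1, c@B3, d@B0, e@B4, f@B2, f@B3}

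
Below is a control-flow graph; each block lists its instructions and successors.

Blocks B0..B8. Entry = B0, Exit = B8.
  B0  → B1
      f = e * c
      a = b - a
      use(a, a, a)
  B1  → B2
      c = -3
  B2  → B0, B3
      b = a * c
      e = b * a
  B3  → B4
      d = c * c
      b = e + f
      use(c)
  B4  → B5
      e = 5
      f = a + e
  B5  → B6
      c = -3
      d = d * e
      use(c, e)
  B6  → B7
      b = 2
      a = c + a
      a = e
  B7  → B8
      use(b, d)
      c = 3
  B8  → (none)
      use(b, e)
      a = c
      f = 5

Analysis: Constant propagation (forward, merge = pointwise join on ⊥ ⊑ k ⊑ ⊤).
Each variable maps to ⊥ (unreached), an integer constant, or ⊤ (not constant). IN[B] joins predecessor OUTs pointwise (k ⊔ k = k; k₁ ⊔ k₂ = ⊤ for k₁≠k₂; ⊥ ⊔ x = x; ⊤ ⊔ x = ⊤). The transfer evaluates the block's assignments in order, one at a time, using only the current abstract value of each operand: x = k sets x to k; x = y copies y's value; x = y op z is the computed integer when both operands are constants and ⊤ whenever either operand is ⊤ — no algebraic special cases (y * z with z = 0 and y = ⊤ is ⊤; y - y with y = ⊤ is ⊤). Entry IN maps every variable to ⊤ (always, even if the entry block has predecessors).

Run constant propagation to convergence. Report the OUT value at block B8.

Answer: {a: 3, b: 2, c: 3, d: 45, e: 5, f: 5}

Derivation:
Converged values:
  B0: | IN=(all ⊤) | OUT=(all ⊤)
  B1: | IN=(all ⊤) | OUT={c:-3; rest ⊤}
  B2: | IN={c:-3; rest ⊤} | OUT={c:-3; rest ⊤}
  B3: | IN={c:-3; rest ⊤} | OUT={c:-3, d:9; rest ⊤}
  B4: | IN={c:-3, d:9; rest ⊤} | OUT={c:-3, d:9, e:5; rest ⊤}
  B5: | IN={c:-3, d:9, e:5; rest ⊤} | OUT={c:-3, d:45, e:5; rest ⊤}
  B6: | IN={c:-3, d:45, e:5; rest ⊤} | OUT={a:5, b:2, c:-3, d:45, e:5; rest ⊤}
  B7: | IN={a:5, b:2, c:-3, d:45, e:5; rest ⊤} | OUT={a:5, b:2, c:3, d:45, e:5; rest ⊤}
  B8: | IN={a:5, b:2, c:3, d:45, e:5; rest ⊤} | OUT={a:3, b:2, c:3, d:45, e:5, f:5; rest ⊤}

Merge at B8: IN[B8] = OUT[B7] = {a: 5, b: 2, c: 3, d: 45, e: 5, f: ⊤}
Applying B8's transfer function to that IN value gives OUT[B8] (row B8 above).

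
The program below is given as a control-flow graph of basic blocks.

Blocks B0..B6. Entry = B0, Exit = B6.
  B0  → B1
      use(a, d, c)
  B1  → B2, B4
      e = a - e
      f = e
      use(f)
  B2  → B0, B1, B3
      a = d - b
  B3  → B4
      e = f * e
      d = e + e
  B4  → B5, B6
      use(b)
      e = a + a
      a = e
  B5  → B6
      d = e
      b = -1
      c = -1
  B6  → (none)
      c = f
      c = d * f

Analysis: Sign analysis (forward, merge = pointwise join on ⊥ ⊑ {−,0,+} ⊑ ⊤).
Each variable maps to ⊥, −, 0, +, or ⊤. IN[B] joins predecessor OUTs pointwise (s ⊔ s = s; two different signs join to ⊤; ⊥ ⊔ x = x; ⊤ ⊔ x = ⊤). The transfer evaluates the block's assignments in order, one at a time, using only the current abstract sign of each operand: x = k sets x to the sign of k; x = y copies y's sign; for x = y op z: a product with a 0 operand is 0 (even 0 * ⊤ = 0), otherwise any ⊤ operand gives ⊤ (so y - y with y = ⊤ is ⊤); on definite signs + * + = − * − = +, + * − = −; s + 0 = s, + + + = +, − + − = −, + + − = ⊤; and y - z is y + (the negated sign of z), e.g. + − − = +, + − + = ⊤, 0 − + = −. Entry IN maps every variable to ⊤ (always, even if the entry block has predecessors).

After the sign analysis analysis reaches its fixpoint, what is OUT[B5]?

Answer: {a: ⊤, b: -, c: -, d: ⊤, e: ⊤, f: ⊤}

Trace:
Fixpoint table:
  B0: | IN=(all ⊤) | OUT=(all ⊤)
  B1: | IN=(all ⊤) | OUT=(all ⊤)
  B2: | IN=(all ⊤) | OUT=(all ⊤)
  B3: | IN=(all ⊤) | OUT=(all ⊤)
  B4: | IN=(all ⊤) | OUT=(all ⊤)
  B5: | IN=(all ⊤) | OUT={b:-, c:-; rest ⊤}
  B6: | IN=(all ⊤) | OUT=(all ⊤)

Merge at B5: IN[B5] = OUT[B4] = {a: ⊤, b: ⊤, c: ⊤, d: ⊤, e: ⊤, f: ⊤}
Applying B5's transfer function to that IN value gives OUT[B5] (row B5 above).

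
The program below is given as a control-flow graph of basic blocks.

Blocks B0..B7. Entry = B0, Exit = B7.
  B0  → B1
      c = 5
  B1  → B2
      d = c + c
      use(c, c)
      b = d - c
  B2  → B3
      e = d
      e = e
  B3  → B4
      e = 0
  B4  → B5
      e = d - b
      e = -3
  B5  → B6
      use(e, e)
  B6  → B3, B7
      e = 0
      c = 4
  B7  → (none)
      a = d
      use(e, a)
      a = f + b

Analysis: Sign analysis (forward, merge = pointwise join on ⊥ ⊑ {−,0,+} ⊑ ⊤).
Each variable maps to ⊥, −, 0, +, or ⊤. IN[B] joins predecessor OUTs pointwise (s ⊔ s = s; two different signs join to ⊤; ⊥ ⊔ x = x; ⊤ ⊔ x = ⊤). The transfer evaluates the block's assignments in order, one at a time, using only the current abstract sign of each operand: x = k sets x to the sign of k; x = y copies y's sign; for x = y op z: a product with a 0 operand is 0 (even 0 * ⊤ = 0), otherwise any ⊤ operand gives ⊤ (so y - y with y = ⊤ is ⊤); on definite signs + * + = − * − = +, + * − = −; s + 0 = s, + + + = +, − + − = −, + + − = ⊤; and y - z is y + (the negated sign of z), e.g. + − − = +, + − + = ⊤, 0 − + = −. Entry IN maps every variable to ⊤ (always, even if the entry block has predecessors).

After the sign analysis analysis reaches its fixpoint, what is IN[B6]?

Converged values:
  B0:  IN=(all ⊤)  OUT={c:+; rest ⊤}
  B1:  IN={c:+; rest ⊤}  OUT={c:+, d:+; rest ⊤}
  B2:  IN={c:+, d:+; rest ⊤}  OUT={c:+, d:+, e:+; rest ⊤}
  B3:  IN={c:+, d:+; rest ⊤}  OUT={c:+, d:+, e:0; rest ⊤}
  B4:  IN={c:+, d:+, e:0; rest ⊤}  OUT={c:+, d:+, e:-; rest ⊤}
  B5:  IN={c:+, d:+, e:-; rest ⊤}  OUT={c:+, d:+, e:-; rest ⊤}
  B6:  IN={c:+, d:+, e:-; rest ⊤}  OUT={c:+, d:+, e:0; rest ⊤}
  B7:  IN={c:+, d:+, e:0; rest ⊤}  OUT={c:+, d:+, e:0; rest ⊤}

Merge at B6: IN[B6] = OUT[B5] = {a: ⊤, b: ⊤, c: +, d: +, e: -, f: ⊤}

Answer: {a: ⊤, b: ⊤, c: +, d: +, e: -, f: ⊤}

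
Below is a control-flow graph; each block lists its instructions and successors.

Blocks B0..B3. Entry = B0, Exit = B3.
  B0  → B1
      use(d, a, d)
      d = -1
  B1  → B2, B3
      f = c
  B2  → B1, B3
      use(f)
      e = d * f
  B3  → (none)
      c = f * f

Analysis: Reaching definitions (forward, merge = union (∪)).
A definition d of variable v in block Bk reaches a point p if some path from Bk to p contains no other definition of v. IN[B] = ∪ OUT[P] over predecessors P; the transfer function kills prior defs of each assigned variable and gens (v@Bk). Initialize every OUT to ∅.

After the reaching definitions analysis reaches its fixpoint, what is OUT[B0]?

Answer: {d@B0}

Working:
Fixpoint table:
  B0:  IN={}  OUT={d@B0}
  B1:  IN={d@B0, e@B2, f@B1}  OUT={d@B0, e@B2, f@B1}
  B2:  IN={d@B0, e@B2, f@B1}  OUT={d@B0, e@B2, f@B1}
  B3:  IN={d@B0, e@B2, f@B1}  OUT={c@B3, d@B0, e@B2, f@B1}

B0 is the boundary node: IN[B0] = {}
Applying B0's transfer function to that IN value gives OUT[B0] (row B0 above).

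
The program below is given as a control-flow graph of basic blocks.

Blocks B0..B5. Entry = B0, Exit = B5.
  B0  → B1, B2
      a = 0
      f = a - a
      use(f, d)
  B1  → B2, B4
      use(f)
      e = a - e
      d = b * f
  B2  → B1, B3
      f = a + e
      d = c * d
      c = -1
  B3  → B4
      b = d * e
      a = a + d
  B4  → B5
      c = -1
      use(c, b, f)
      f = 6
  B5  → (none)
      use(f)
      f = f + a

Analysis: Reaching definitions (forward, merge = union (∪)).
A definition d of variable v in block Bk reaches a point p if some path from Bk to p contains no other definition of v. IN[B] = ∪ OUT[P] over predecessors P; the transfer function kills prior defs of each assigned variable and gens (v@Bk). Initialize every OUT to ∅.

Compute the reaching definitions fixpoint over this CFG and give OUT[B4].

Answer: {a@B0, a@B3, b@B3, c@B4, d@B1, d@B2, e@B1, f@B4}

Derivation:
Converged values:
  B0:  IN={}  OUT={a@B0, f@B0}
  B1:  IN={a@B0, c@B2, d@B2, e@B1, f@B0, f@B2}  OUT={a@B0, c@B2, d@B1, e@B1, f@B0, f@B2}
  B2:  IN={a@B0, c@B2, d@B1, e@B1, f@B0, f@B2}  OUT={a@B0, c@B2, d@B2, e@B1, f@B2}
  B3:  IN={a@B0, c@B2, d@B2, e@B1, f@B2}  OUT={a@B3, b@B3, c@B2, d@B2, e@B1, f@B2}
  B4:  IN={a@B0, a@B3, b@B3, c@B2, d@B1, d@B2, e@B1, f@B0, f@B2}  OUT={a@B0, a@B3, b@B3, c@B4, d@B1, d@B2, e@B1, f@B4}
  B5:  IN={a@B0, a@B3, b@B3, c@B4, d@B1, d@B2, e@B1, f@B4}  OUT={a@B0, a@B3, b@B3, c@B4, d@B1, d@B2, e@B1, f@B5}

Merge at B4: IN[B4] = OUT[B1] ⊔ OUT[B3] = {a@B0, a@B3, b@B3, c@B2, d@B1, d@B2, e@B1, f@B0, f@B2}
Applying B4's transfer function to that IN value gives OUT[B4] (row B4 above).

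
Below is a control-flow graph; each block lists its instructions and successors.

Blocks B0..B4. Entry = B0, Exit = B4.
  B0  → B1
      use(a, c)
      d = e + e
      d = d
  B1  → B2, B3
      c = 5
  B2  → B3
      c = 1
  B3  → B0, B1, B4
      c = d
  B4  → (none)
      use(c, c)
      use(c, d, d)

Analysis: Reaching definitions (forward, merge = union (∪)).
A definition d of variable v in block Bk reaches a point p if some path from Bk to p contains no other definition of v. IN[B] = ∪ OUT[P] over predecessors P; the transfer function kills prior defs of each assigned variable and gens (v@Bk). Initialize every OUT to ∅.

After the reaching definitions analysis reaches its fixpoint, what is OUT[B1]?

Converged values:
  B0:  IN={c@B3, d@B0}  OUT={c@B3, d@B0}
  B1:  IN={c@B3, d@B0}  OUT={c@B1, d@B0}
  B2:  IN={c@B1, d@B0}  OUT={c@B2, d@B0}
  B3:  IN={c@B1, c@B2, d@B0}  OUT={c@B3, d@B0}
  B4:  IN={c@B3, d@B0}  OUT={c@B3, d@B0}

Merge at B1: IN[B1] = OUT[B0] ⊔ OUT[B3] = {c@B3, d@B0}
Applying B1's transfer function to that IN value gives OUT[B1] (row B1 above).

Answer: {c@B1, d@B0}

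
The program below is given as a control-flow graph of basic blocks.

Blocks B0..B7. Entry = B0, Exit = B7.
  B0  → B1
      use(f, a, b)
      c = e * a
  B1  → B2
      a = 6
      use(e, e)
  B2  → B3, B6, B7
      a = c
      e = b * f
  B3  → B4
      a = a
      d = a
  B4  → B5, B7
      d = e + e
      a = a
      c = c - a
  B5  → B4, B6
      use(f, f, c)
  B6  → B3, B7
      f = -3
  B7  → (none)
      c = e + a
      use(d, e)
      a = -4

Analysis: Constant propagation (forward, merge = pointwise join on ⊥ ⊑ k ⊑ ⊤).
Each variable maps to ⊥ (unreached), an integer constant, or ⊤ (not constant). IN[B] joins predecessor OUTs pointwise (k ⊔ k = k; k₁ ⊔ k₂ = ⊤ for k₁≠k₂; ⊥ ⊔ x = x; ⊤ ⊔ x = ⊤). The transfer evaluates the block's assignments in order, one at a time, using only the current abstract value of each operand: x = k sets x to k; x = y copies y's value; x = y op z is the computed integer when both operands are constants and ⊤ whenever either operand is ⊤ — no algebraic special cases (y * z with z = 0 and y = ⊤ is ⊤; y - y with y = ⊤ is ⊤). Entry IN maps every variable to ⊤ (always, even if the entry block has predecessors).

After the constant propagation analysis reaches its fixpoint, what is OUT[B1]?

Converged values:
  B0:  IN=(all ⊤)  OUT=(all ⊤)
  B1:  IN=(all ⊤)  OUT={a:6; rest ⊤}
  B2:  IN={a:6; rest ⊤}  OUT=(all ⊤)
  B3:  IN=(all ⊤)  OUT=(all ⊤)
  B4:  IN=(all ⊤)  OUT=(all ⊤)
  B5:  IN=(all ⊤)  OUT=(all ⊤)
  B6:  IN=(all ⊤)  OUT={f:-3; rest ⊤}
  B7:  IN=(all ⊤)  OUT={a:-4; rest ⊤}

Merge at B1: IN[B1] = OUT[B0] = {a: ⊤, b: ⊤, c: ⊤, d: ⊤, e: ⊤, f: ⊤}
Applying B1's transfer function to that IN value gives OUT[B1] (row B1 above).

Answer: {a: 6, b: ⊤, c: ⊤, d: ⊤, e: ⊤, f: ⊤}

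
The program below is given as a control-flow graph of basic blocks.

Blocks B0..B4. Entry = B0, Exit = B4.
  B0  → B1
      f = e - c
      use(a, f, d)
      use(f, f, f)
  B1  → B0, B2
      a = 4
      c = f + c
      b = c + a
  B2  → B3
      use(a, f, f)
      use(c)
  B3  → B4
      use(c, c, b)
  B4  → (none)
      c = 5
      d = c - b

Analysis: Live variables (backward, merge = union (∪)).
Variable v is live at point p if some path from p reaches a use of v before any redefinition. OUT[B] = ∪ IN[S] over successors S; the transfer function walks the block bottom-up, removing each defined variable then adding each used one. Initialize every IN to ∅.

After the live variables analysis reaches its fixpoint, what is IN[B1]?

Answer: {c, d, e, f}

Trace:
Per-block solution:
  B0:   IN={a, c, d, e}   OUT={c, d, e, f}
  B1:   IN={c, d, e, f}   OUT={a, b, c, d, e, f}
  B2:   IN={a, b, c, f}   OUT={b, c}
  B3:   IN={b, c}   OUT={b}
  B4:   IN={b}   OUT={}

Merge at B1: OUT[B1] = IN[B0] ⊔ IN[B2] = {a, b, c, d, e, f}
Applying B1's transfer function to that OUT value gives IN[B1] (row B1 above).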